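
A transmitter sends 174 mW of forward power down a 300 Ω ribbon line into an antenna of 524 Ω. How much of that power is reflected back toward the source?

Γ = (524 − 300)/(524 + 300) = 0.272
|Γ|² = 0.0739
P_refl = |Γ|²·P_inc = 12.9 mW, P_del = (1 − |Γ|²)·P_inc = 161 mW

P_reflected ≈ 12.9 mW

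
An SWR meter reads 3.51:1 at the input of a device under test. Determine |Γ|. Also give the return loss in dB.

|Γ| ≈ 0.557; return loss ≈ 5.09 dB

|Γ| = (S − 1)/(S + 1) = (3.51 − 1)/(3.51 + 1) = 2.51/4.51
RL = −20·log₁₀|Γ| = −20·log₁₀(0.557)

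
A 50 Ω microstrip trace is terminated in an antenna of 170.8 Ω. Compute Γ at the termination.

Γ = 0.547

Γ = (Z_L − Z_0)/(Z_L + Z_0) = (170.8 − 50)/(170.8 + 50) = 120.8/220.8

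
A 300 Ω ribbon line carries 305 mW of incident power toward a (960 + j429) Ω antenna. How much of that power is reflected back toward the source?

P_reflected ≈ 107 mW

|Γ| = |(660 + j429)/(1260 + j429)| = 0.591
|Γ|² = 0.35
P_refl = |Γ|²·P_inc = 107 mW, P_del = (1 − |Γ|²)·P_inc = 198 mW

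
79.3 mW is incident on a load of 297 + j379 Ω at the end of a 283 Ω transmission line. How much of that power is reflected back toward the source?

|Γ| = |(14 + j379)/(580 + j379)| = 0.547
|Γ|² = 0.3
P_refl = |Γ|²·P_inc = 23.8 mW, P_del = (1 − |Γ|²)·P_inc = 55.5 mW

P_reflected ≈ 23.8 mW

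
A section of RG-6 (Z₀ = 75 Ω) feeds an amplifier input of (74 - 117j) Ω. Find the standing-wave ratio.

VSWR ≈ 4.23

Γ = (Z_L − Z_0)/(Z_L + Z_0) = (-1 − j117)/(149 − j117)
|Γ| = 117/189 = 0.618
VSWR = (1 + |Γ|)/(1 − |Γ|) = 1.62/0.382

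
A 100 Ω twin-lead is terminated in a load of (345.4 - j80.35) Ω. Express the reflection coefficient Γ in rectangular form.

Γ ≈ 0.565 − j0.0785

Γ = (Z_L − Z_0)/(Z_L + Z_0) = (245.4 − j80.35)/(445.4 − j80.35)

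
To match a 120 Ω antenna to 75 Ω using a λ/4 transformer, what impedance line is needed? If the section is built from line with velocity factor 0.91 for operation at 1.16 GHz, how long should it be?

Z_qwt = √(Z_0·R_L) = √(75 × 120) = √9000
λ = 0.91·c/f = 0.235 m, so l = λ/4 = 0.0588 m

Z_qwt ≈ 94.9 Ω; length ≈ 5.88 cm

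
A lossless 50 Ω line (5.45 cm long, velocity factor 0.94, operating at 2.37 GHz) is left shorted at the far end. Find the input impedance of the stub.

λ = v/f = 0.94·c / 2.37 GHz = 0.119 m
βl = 2π·l/λ = 2π × 0.458 = 165°
tan(βl) = -0.27
For a shorted stub, Z_in = jZ_0·tan(βl)

Z_in ≈ −j13.5 Ω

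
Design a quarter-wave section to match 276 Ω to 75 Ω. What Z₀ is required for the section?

Z_qwt = √(Z_0·R_L) = √(75 × 276) = √20700

Z_qwt ≈ 144 Ω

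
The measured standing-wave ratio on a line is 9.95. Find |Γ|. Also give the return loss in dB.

|Γ| ≈ 0.817; return loss ≈ 1.75 dB

|Γ| = (S − 1)/(S + 1) = (9.95 − 1)/(9.95 + 1) = 8.95/10.9
RL = −20·log₁₀|Γ| = −20·log₁₀(0.817)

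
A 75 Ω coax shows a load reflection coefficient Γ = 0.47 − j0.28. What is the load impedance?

Z_L = Z_0·(1 + Γ)/(1 − Γ) = 75·(1.47 − j0.28)/(0.53 + j0.28)

Z_L ≈ 146 − j117 Ω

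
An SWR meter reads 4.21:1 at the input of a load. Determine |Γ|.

|Γ| = (S − 1)/(S + 1) = (4.21 − 1)/(4.21 + 1) = 3.21/5.21

|Γ| ≈ 0.616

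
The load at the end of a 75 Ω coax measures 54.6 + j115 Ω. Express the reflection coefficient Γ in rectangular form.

Γ ≈ 0.352 + j0.575

Γ = (Z_L − Z_0)/(Z_L + Z_0) = (-20.4 + j115)/(129.6 + j115)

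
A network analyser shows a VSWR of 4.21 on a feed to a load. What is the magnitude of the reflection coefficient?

|Γ| = (S − 1)/(S + 1) = (4.21 − 1)/(4.21 + 1) = 3.21/5.21

|Γ| ≈ 0.616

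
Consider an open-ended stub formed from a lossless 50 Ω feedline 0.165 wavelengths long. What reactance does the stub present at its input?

βl = 2π × 0.165 = 59.4°
tan(βl) = 1.69
For an open-ended stub, Z_in = −jZ_0·cot(βl) = −jZ_0/tan(βl)

X_in ≈ -29.6 Ω (capacitive)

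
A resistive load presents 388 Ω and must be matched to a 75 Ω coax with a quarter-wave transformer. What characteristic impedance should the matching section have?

Z_qwt ≈ 171 Ω

Z_qwt = √(Z_0·R_L) = √(75 × 388) = √29100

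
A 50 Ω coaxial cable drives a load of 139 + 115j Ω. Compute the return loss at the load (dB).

RL ≈ 3.64 dB

Γ = (89 + j115)/(189 + j115), |Γ| = 0.657
RL = −20·log₁₀|Γ| = −20·log₁₀(0.657)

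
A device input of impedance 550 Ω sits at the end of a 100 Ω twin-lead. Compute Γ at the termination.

Γ = 0.692

Γ = (Z_L − Z_0)/(Z_L + Z_0) = (550 − 100)/(550 + 100) = 450/650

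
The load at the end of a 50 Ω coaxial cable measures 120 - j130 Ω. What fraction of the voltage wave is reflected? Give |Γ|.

Γ = (Z_L − Z_0)/(Z_L + Z_0) = (70 − j130)/(170 − j130)
|Γ| = 148/214

|Γ| ≈ 0.69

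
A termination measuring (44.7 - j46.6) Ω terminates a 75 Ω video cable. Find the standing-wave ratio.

VSWR ≈ 2.53

Γ = (Z_L − Z_0)/(Z_L + Z_0) = (-30.3 − j46.6)/(119.7 − j46.6)
|Γ| = 55.6/128 = 0.433
VSWR = (1 + |Γ|)/(1 − |Γ|) = 1.43/0.567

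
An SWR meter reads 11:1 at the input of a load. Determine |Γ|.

|Γ| ≈ 0.833

|Γ| = (S − 1)/(S + 1) = (11 − 1)/(11 + 1) = 10/12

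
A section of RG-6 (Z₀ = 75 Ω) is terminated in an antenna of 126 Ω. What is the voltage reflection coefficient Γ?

Γ = 0.254

Γ = (Z_L − Z_0)/(Z_L + Z_0) = (126 − 75)/(126 + 75) = 51/201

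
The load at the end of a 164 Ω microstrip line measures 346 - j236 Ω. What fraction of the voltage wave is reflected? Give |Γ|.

Γ = (Z_L − Z_0)/(Z_L + Z_0) = (182 − j236)/(510 − j236)
|Γ| = 298/562

|Γ| ≈ 0.53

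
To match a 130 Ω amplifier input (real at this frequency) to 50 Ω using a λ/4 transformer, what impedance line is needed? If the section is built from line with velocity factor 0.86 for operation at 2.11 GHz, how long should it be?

Z_qwt ≈ 80.6 Ω; length ≈ 3.06 cm

Z_qwt = √(Z_0·R_L) = √(50 × 130) = √6500
λ = 0.86·c/f = 0.122 m, so l = λ/4 = 0.0306 m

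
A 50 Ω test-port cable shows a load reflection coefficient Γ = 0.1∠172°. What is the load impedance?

Z_L ≈ 41 + j1.15 Ω

Z_L = Z_0·(1 + Γ)/(1 − Γ) = 50·(0.901 + j0.0139)/(1.1 − j0.0139)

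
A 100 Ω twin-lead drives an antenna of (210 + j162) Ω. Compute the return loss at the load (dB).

Γ = (110 + j162)/(310 + j162), |Γ| = 0.56
RL = −20·log₁₀|Γ| = −20·log₁₀(0.56)

RL ≈ 5.04 dB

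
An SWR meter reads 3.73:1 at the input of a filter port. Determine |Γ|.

|Γ| = (S − 1)/(S + 1) = (3.73 − 1)/(3.73 + 1) = 2.73/4.73

|Γ| ≈ 0.577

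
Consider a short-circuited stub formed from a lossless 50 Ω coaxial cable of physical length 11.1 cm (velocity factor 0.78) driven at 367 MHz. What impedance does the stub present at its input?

λ = v/f = 0.78·c / 367 MHz = 0.638 m
βl = 2π·l/λ = 2π × 0.174 = 62.7°
tan(βl) = 1.94
For a short-circuited stub, Z_in = jZ_0·tan(βl)

Z_in ≈ +j96.8 Ω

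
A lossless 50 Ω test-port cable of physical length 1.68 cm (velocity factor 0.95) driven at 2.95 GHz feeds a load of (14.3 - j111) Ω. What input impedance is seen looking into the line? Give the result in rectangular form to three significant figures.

Z_in ≈ 2.39 − j3 Ω

λ = v/f = 0.95·c / 2.95 GHz = 0.0966 m
βl = 2π·l/λ = 2π × 0.174 = 62.6°
tan(βl) = tan(62.6°) = 1.93
Z_in = Z_0·(Z_L + jZ_0·tanβl)/(Z_0 + jZ_L·tanβl)
     = 50·(14.3 − j14.5)/(264 + j27.6)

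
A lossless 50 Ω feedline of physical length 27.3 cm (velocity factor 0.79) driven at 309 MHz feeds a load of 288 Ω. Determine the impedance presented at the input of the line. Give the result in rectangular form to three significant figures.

λ = v/f = 0.79·c / 309 MHz = 0.767 m
βl = 2π·l/λ = 2π × 0.356 = 128°
tan(βl) = tan(128°) = -1.27
Z_in = Z_0·(Z_L + jZ_0·tanβl)/(Z_0 + jZ_L·tanβl)
     = 50·(288 − j63.7)/(50 − j367)

Z_in ≈ 13.8 + j37.4 Ω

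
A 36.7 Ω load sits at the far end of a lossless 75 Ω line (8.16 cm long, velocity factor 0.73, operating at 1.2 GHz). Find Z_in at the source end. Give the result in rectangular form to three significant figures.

λ = v/f = 0.73·c / 1.2 GHz = 0.182 m
βl = 2π·l/λ = 2π × 0.447 = 161°
tan(βl) = tan(161°) = -0.345
Z_in = Z_0·(Z_L + jZ_0·tanβl)/(Z_0 + jZ_L·tanβl)
     = 75·(36.7 − j25.9)/(75 − j12.7)

Z_in ≈ 39.9 − j19.1 Ω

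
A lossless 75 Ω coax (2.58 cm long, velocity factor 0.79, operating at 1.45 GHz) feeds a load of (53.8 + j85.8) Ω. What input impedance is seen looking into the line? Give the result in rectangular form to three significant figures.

λ = v/f = 0.79·c / 1.45 GHz = 0.163 m
βl = 2π·l/λ = 2π × 0.158 = 56.8°
tan(βl) = tan(56.8°) = 1.53
Z_in = Z_0·(Z_L + jZ_0·tanβl)/(Z_0 + jZ_L·tanβl)
     = 75·(53.8 + j201)/(-56.2 + j82.3)

Z_in ≈ 102 − j119 Ω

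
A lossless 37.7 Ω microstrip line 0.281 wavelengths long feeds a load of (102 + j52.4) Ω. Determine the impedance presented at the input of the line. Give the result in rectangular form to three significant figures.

Z_in ≈ 10.8 + j1.12 Ω

βl = 2π × 0.281 = 101°
tan(βl) = tan(101°) = -5.07
Z_in = Z_0·(Z_L + jZ_0·tanβl)/(Z_0 + jZ_L·tanβl)
     = 37.7·(102 − j139)/(303 − j517)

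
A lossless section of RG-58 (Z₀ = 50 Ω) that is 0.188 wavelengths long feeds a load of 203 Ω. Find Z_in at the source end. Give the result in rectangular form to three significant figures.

Z_in ≈ 14.2 − j19.1 Ω

βl = 2π × 0.188 = 67.7°
tan(βl) = tan(67.7°) = 2.44
Z_in = Z_0·(Z_L + jZ_0·tanβl)/(Z_0 + jZ_L·tanβl)
     = 50·(203 + j122)/(50 + j494)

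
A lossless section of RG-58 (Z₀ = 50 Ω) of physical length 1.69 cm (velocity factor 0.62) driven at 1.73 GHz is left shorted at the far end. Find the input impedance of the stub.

Z_in ≈ +j75.8 Ω

λ = v/f = 0.62·c / 1.73 GHz = 0.108 m
βl = 2π·l/λ = 2π × 0.157 = 56.6°
tan(βl) = 1.52
For a shorted stub, Z_in = jZ_0·tan(βl)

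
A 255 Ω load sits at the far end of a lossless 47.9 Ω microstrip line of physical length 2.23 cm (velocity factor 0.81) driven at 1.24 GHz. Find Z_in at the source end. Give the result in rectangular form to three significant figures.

Z_in ≈ 20 − j50.8 Ω

λ = v/f = 0.81·c / 1.24 GHz = 0.196 m
βl = 2π·l/λ = 2π × 0.114 = 41°
tan(βl) = tan(41°) = 0.868
Z_in = Z_0·(Z_L + jZ_0·tanβl)/(Z_0 + jZ_L·tanβl)
     = 47.9·(255 + j41.6)/(47.9 + j221)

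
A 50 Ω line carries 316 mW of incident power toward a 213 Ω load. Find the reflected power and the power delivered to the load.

Γ = (213 − 50)/(213 + 50) = 0.62
|Γ|² = 0.384
P_refl = |Γ|²·P_inc = 121 mW, P_del = (1 − |Γ|²)·P_inc = 195 mW

P_reflected ≈ 121 mW; P_delivered ≈ 195 mW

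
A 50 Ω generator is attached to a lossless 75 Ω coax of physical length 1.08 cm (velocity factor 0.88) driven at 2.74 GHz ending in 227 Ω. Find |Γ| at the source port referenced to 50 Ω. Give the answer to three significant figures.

λ = v/f = 0.88·c / 2.74 GHz = 0.0964 m
βl = 2π·l/λ = 2π × 0.112 = 40.4°
tan(βl) = 0.85
Z_in = Z_0·(Z_L + jZ_0·tanβl)/(Z_0 + jZ_L·tanβl) = 51.3 − j68.3 Ω
Γ_s = (Z_in − Z_s)/(Z_in + Z_s) = (1.34 − j68.3)/(101 − j68.3), |Γ_s| = 0.559

|Γ| ≈ 0.559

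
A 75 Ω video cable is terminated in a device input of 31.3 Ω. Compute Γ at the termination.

Γ = (Z_L − Z_0)/(Z_L + Z_0) = (31.3 − 75)/(31.3 + 75) = -43.7/106.3

Γ = -0.411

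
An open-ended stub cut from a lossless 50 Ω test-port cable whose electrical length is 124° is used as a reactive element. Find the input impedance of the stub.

Z_in ≈ +j33.7 Ω

tan(βl) = -1.48
For an open-ended stub, Z_in = −jZ_0·cot(βl) = −jZ_0/tan(βl)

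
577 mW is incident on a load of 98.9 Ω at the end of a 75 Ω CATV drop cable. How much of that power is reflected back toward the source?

P_reflected ≈ 10.9 mW

Γ = (98.9 − 75)/(98.9 + 75) = 0.137
|Γ|² = 0.0189
P_refl = |Γ|²·P_inc = 10.9 mW, P_del = (1 − |Γ|²)·P_inc = 566 mW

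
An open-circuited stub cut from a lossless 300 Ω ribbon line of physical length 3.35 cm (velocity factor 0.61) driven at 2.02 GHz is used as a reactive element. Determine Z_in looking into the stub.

λ = v/f = 0.61·c / 2.02 GHz = 0.0906 m
βl = 2π·l/λ = 2π × 0.37 = 133°
tan(βl) = -1.07
For an open-circuited stub, Z_in = −jZ_0·cot(βl) = −jZ_0/tan(βl)

Z_in ≈ +j281 Ω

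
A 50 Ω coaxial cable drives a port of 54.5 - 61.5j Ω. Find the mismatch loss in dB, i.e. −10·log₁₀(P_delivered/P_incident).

Γ = (4.5 − j61.5)/(104.5 − j61.5), |Γ| = 0.509
|Γ|² = 0.259, so P_del/P_inc = 1 − |Γ|² = 0.741
ML = −10·log₁₀(1 − |Γ|²)

mismatch loss ≈ 1.3 dB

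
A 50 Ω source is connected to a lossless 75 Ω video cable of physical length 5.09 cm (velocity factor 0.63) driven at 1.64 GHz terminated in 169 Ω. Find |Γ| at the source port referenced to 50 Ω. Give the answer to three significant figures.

|Γ| ≈ 0.52

λ = v/f = 0.63·c / 1.64 GHz = 0.115 m
βl = 2π·l/λ = 2π × 0.442 = 159°
tan(βl) = -0.384
Z_in = Z_0·(Z_L + jZ_0·tanβl)/(Z_0 + jZ_L·tanβl) = 111 + j67.1 Ω
Γ_s = (Z_in − Z_s)/(Z_in + Z_s) = (60.9 + j67.1)/(161 + j67.1), |Γ_s| = 0.52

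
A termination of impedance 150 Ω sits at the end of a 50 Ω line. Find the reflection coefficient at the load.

Γ = 0.5

Γ = (Z_L − Z_0)/(Z_L + Z_0) = (150 − 50)/(150 + 50) = 100/200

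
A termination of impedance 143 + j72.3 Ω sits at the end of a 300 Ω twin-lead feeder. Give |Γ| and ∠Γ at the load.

Γ = (Z_L − Z_0)/(Z_L + Z_0) = (-157 + j72.3)/(443 + j72.3)
|Γ| = 173/449 = 0.385

Γ ≈ 0.385 ∠ 146°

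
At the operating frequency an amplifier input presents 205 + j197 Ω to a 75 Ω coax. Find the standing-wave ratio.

VSWR ≈ 5.44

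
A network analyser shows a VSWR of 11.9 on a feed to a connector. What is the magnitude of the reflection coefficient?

|Γ| ≈ 0.845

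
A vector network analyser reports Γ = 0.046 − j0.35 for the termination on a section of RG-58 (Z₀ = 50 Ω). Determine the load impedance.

Z_L = Z_0·(1 + Γ)/(1 − Γ) = 50·(1.05 − j0.35)/(0.954 + j0.35)

Z_L ≈ 42.4 − j33.9 Ω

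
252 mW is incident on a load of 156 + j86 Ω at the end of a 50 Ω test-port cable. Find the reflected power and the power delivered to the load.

|Γ| = |(106 + j86)/(206 + j86)| = 0.611
|Γ|² = 0.374
P_refl = |Γ|²·P_inc = 94.2 mW, P_del = (1 − |Γ|²)·P_inc = 158 mW

P_reflected ≈ 94.2 mW; P_delivered ≈ 158 mW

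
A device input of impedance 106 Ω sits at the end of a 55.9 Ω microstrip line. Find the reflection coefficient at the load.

Γ = 0.309

Γ = (Z_L − Z_0)/(Z_L + Z_0) = (106 − 55.9)/(106 + 55.9) = 50.1/161.9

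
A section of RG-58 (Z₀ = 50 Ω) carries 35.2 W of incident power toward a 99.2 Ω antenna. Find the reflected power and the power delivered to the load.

Γ = (99.2 − 50)/(99.2 + 50) = 0.33
|Γ|² = 0.109
P_refl = |Γ|²·P_inc = 3.83 W, P_del = (1 − |Γ|²)·P_inc = 31.4 W

P_reflected ≈ 3.83 W; P_delivered ≈ 31.4 W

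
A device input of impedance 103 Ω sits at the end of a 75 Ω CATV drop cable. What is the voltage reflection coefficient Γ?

Γ = (Z_L − Z_0)/(Z_L + Z_0) = (103 − 75)/(103 + 75) = 28/178

Γ = 0.157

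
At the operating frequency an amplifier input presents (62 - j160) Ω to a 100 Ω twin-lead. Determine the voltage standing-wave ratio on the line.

Γ = (Z_L − Z_0)/(Z_L + Z_0) = (-38 − j160)/(162 − j160)
|Γ| = 164/228 = 0.722
VSWR = (1 + |Γ|)/(1 − |Γ|) = 1.72/0.278

VSWR ≈ 6.2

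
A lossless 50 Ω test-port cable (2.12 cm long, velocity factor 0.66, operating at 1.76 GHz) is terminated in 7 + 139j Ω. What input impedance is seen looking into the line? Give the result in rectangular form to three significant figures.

λ = v/f = 0.66·c / 1.76 GHz = 0.113 m
βl = 2π·l/λ = 2π × 0.188 = 67.8°
tan(βl) = tan(67.8°) = 2.46
Z_in = Z_0·(Z_L + jZ_0·tanβl)/(Z_0 + jZ_L·tanβl)
     = 50·(7 + j262)/(-291 + j17.2)

Z_in ≈ 1.44 − j44.8 Ω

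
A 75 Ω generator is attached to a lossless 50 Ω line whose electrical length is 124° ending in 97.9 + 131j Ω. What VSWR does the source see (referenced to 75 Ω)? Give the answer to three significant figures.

tan(βl) = -1.48
Z_in = Z_0·(Z_L + jZ_0·tanβl)/(Z_0 + jZ_L·tanβl) = 9.7 + j17.4 Ω
Γ_s = (Z_in − Z_s)/(Z_in + Z_s) = (-65.3 + j17.4)/(84.7 + j17.4), |Γ_s| = 0.782
VSWR = (1 + |Γ_s|)/(1 − |Γ_s|)

VSWR ≈ 8.16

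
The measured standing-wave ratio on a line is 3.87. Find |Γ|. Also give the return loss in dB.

|Γ| = (S − 1)/(S + 1) = (3.87 − 1)/(3.87 + 1) = 2.87/4.87
RL = −20·log₁₀|Γ| = −20·log₁₀(0.589)

|Γ| ≈ 0.589; return loss ≈ 4.59 dB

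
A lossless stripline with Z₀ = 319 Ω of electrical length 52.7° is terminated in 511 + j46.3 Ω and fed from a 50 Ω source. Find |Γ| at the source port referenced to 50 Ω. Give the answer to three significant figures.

|Γ| ≈ 0.747

tan(βl) = 1.31
Z_in = Z_0·(Z_L + jZ_0·tanβl)/(Z_0 + jZ_L·tanβl) = 274 − j137 Ω
Γ_s = (Z_in − Z_s)/(Z_in + Z_s) = (224 − j137)/(324 − j137), |Γ_s| = 0.747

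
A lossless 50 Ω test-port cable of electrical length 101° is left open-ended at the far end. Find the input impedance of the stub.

tan(βl) = -5.14
For an open-ended stub, Z_in = −jZ_0·cot(βl) = −jZ_0/tan(βl)

Z_in ≈ +j9.72 Ω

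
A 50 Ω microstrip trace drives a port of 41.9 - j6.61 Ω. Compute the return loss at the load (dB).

Γ = (-8.1 − j6.61)/(91.9 − j6.61), |Γ| = 0.113
RL = −20·log₁₀|Γ| = −20·log₁₀(0.113)

RL ≈ 18.9 dB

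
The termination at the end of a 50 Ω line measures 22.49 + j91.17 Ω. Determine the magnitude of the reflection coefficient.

Γ = (Z_L − Z_0)/(Z_L + Z_0) = (-27.51 + j91.17)/(72.49 + j91.17)
|Γ| = 95.2/116

|Γ| ≈ 0.818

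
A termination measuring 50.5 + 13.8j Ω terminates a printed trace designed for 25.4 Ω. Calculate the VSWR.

VSWR ≈ 2.18

Γ = (Z_L − Z_0)/(Z_L + Z_0) = (25.1 + j13.8)/(75.9 + j13.8)
|Γ| = 28.6/77.1 = 0.371
VSWR = (1 + |Γ|)/(1 − |Γ|) = 1.37/0.629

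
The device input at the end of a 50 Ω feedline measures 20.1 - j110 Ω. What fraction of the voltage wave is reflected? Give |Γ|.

|Γ| ≈ 0.874

Γ = (Z_L − Z_0)/(Z_L + Z_0) = (-29.9 − j110)/(70.1 − j110)
|Γ| = 114/130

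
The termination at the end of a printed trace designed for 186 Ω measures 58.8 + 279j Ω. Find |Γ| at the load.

Γ = (Z_L − Z_0)/(Z_L + Z_0) = (-127.2 + j279)/(244.8 + j279)
|Γ| = 307/371

|Γ| ≈ 0.826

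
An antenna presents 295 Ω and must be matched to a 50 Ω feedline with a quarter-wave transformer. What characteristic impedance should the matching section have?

Z_qwt = √(Z_0·R_L) = √(50 × 295) = √14750

Z_qwt ≈ 121 Ω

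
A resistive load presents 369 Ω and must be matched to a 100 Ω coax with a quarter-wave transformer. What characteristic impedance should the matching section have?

Z_qwt = √(Z_0·R_L) = √(100 × 369) = √36900

Z_qwt ≈ 192 Ω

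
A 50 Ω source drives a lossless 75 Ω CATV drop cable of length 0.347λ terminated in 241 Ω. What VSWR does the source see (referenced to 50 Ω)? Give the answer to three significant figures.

VSWR ≈ 3.08

βl = 2π × 0.347 = 125°
tan(βl) = -1.43
Z_in = Z_0·(Z_L + jZ_0·tanβl)/(Z_0 + jZ_L·tanβl) = 33.2 + j45.2 Ω
Γ_s = (Z_in − Z_s)/(Z_in + Z_s) = (-16.8 + j45.2)/(83.2 + j45.2), |Γ_s| = 0.509
VSWR = (1 + |Γ_s|)/(1 − |Γ_s|)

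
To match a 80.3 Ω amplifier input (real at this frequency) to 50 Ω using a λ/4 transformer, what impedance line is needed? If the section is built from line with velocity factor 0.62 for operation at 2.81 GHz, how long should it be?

Z_qwt = √(Z_0·R_L) = √(50 × 80.3) = √4015
λ = 0.62·c/f = 0.0662 m, so l = λ/4 = 0.0165 m

Z_qwt ≈ 63.4 Ω; length ≈ 1.65 cm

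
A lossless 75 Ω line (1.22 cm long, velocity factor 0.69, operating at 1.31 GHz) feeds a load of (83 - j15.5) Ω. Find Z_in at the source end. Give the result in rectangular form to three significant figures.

λ = v/f = 0.69·c / 1.31 GHz = 0.158 m
βl = 2π·l/λ = 2π × 0.0772 = 27.8°
tan(βl) = tan(27.8°) = 0.527
Z_in = Z_0·(Z_L + jZ_0·tanβl)/(Z_0 + jZ_L·tanβl)
     = 75·(83 + j24)/(83.2 + j43.8)

Z_in ≈ 67.6 − j13.9 Ω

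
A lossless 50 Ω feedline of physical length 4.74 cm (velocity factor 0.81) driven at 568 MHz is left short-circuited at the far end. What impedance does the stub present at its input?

Z_in ≈ +j41.8 Ω

λ = v/f = 0.81·c / 568 MHz = 0.428 m
βl = 2π·l/λ = 2π × 0.111 = 39.9°
tan(βl) = 0.836
For a short-circuited stub, Z_in = jZ_0·tan(βl)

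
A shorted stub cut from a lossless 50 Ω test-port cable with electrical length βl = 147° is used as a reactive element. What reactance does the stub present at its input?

X_in ≈ -32.5 Ω (capacitive)

tan(βl) = -0.649
For a shorted stub, Z_in = jZ_0·tan(βl)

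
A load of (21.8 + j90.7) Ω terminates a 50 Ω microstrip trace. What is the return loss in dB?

RL ≈ 1.71 dB

Γ = (-28.2 + j90.7)/(71.8 + j90.7), |Γ| = 0.821
RL = −20·log₁₀|Γ| = −20·log₁₀(0.821)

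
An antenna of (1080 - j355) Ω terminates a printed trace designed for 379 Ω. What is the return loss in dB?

RL ≈ 5.63 dB

Γ = (701 − j355)/(1459 − j355), |Γ| = 0.523
RL = −20·log₁₀|Γ| = −20·log₁₀(0.523)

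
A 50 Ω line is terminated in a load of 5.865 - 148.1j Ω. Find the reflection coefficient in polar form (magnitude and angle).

Γ = (Z_L − Z_0)/(Z_L + Z_0) = (-44.13 − j148.1)/(55.87 − j148.1)
|Γ| = 155/158 = 0.976

Γ ≈ 0.976 ∠ -37.3°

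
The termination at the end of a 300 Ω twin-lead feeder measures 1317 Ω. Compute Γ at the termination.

Γ = 0.629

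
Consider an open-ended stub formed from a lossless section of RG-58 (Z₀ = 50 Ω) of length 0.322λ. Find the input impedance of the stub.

βl = 2π × 0.322 = 116°
tan(βl) = -2.06
For an open-ended stub, Z_in = −jZ_0·cot(βl) = −jZ_0/tan(βl)

Z_in ≈ +j24.3 Ω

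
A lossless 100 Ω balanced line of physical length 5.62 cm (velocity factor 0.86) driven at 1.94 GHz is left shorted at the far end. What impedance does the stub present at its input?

Z_in ≈ −j52.9 Ω

λ = v/f = 0.86·c / 1.94 GHz = 0.133 m
βl = 2π·l/λ = 2π × 0.423 = 152°
tan(βl) = -0.529
For a shorted stub, Z_in = jZ_0·tan(βl)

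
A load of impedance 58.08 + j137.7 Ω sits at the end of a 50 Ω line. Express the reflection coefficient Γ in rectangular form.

Γ ≈ 0.647 + j0.449

Γ = (Z_L − Z_0)/(Z_L + Z_0) = (8.08 + j137.7)/(108.1 + j137.7)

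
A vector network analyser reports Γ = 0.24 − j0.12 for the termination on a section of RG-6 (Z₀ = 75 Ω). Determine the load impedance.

Z_L ≈ 118 − j30.4 Ω

Z_L = Z_0·(1 + Γ)/(1 − Γ) = 75·(1.24 − j0.12)/(0.76 + j0.12)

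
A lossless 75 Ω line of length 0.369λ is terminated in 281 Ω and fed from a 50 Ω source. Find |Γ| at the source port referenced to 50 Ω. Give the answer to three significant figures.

|Γ| ≈ 0.599

βl = 2π × 0.369 = 133°
tan(βl) = -1.08
Z_in = Z_0·(Z_L + jZ_0·tanβl)/(Z_0 + jZ_L·tanβl) = 35.1 + j60.9 Ω
Γ_s = (Z_in − Z_s)/(Z_in + Z_s) = (-14.9 + j60.9)/(85.1 + j60.9), |Γ_s| = 0.599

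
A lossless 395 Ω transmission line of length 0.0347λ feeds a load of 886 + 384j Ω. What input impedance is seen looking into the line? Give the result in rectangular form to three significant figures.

βl = 2π × 0.0347 = 12.5°
tan(βl) = tan(12.5°) = 0.222
Z_in = Z_0·(Z_L + jZ_0·tanβl)/(Z_0 + jZ_L·tanβl)
     = 395·(886 + j472)/(310 + j196)

Z_in ≈ 1080 − j81.5 Ω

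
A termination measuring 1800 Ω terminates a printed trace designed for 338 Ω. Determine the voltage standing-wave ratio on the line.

VSWR ≈ 5.33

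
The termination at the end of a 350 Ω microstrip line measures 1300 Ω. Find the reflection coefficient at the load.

Γ = (Z_L − Z_0)/(Z_L + Z_0) = (1300 − 350)/(1300 + 350) = 950/1650

Γ = 0.576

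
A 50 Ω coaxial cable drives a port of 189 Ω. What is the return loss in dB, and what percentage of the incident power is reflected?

RL ≈ 4.71 dB; 33.8% of incident power reflected

Γ = (189 − 50)/(189 + 50) = 0.582
RL = −20·log₁₀(0.582) = 4.71 dB
P_refl/P_inc = |Γ|² = 0.338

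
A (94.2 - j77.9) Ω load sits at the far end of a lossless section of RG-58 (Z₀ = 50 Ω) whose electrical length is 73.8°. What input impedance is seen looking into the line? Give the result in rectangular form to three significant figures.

tan(βl) = tan(73.8°) = 3.44
Z_in = Z_0·(Z_L + jZ_0·tanβl)/(Z_0 + jZ_L·tanβl)
     = 50·(94.2 + j94.2)/(318 + j324)

Z_in ≈ 14.7 − j0.139 Ω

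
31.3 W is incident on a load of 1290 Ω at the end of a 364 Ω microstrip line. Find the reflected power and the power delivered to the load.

P_reflected ≈ 9.81 W; P_delivered ≈ 21.5 W

Γ = (1290 − 364)/(1290 + 364) = 0.56
|Γ|² = 0.313
P_refl = |Γ|²·P_inc = 9.81 W, P_del = (1 − |Γ|²)·P_inc = 21.5 W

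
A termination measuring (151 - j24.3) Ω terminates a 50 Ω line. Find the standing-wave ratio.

Γ = (Z_L − Z_0)/(Z_L + Z_0) = (101 − j24.3)/(201 − j24.3)
|Γ| = 104/202 = 0.513
VSWR = (1 + |Γ|)/(1 − |Γ|) = 1.51/0.487

VSWR ≈ 3.11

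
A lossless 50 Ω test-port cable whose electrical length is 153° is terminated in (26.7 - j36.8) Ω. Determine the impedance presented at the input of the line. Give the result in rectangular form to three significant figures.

Z_in ≈ 72.4 − j68.1 Ω

tan(βl) = tan(153°) = -0.51
Z_in = Z_0·(Z_L + jZ_0·tanβl)/(Z_0 + jZ_L·tanβl)
     = 50·(26.7 − j62.3)/(31.2 − j13.6)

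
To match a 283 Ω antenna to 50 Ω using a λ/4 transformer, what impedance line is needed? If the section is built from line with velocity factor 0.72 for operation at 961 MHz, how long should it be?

Z_qwt ≈ 119 Ω; length ≈ 5.62 cm

Z_qwt = √(Z_0·R_L) = √(50 × 283) = √14150
λ = 0.72·c/f = 0.225 m, so l = λ/4 = 0.0562 m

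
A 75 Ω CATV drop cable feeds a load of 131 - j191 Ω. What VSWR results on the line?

Γ = (Z_L − Z_0)/(Z_L + Z_0) = (56 − j191)/(206 − j191)
|Γ| = 199/281 = 0.709
VSWR = (1 + |Γ|)/(1 − |Γ|) = 1.71/0.291

VSWR ≈ 5.86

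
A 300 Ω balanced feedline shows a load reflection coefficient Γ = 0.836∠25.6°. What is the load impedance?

Z_L ≈ 473 + j1130 Ω

Z_L = Z_0·(1 + Γ)/(1 − Γ) = 300·(1.75 + j0.361)/(0.246 − j0.361)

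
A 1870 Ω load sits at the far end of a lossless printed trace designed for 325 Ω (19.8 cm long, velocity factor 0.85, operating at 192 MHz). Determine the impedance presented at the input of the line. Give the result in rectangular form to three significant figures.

Z_in ≈ 85.6 − j228 Ω

λ = v/f = 0.85·c / 192 MHz = 1.33 m
βl = 2π·l/λ = 2π × 0.149 = 53.7°
tan(βl) = tan(53.7°) = 1.36
Z_in = Z_0·(Z_L + jZ_0·tanβl)/(Z_0 + jZ_L·tanβl)
     = 325·(1870 + j442)/(325 + j2540)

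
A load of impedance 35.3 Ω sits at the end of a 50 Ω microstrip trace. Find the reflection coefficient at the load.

Γ = -0.172

Γ = (Z_L − Z_0)/(Z_L + Z_0) = (35.3 − 50)/(35.3 + 50) = -14.7/85.3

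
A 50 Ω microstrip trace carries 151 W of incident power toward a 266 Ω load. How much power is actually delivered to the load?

Γ = (266 − 50)/(266 + 50) = 0.684
|Γ|² = 0.467
P_refl = |Γ|²·P_inc = 70.6 W, P_del = (1 − |Γ|²)·P_inc = 80.4 W

P_delivered ≈ 80.4 W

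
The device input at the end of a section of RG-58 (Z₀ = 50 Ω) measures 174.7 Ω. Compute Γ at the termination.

Γ = (Z_L − Z_0)/(Z_L + Z_0) = (174.7 − 50)/(174.7 + 50) = 124.7/224.7

Γ = 0.555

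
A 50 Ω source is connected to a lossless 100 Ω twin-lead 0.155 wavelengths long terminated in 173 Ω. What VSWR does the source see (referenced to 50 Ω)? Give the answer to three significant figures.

VSWR ≈ 2.09

βl = 2π × 0.155 = 55.8°
tan(βl) = 1.47
Z_in = Z_0·(Z_L + jZ_0·tanβl)/(Z_0 + jZ_L·tanβl) = 73.2 − j39.2 Ω
Γ_s = (Z_in − Z_s)/(Z_in + Z_s) = (23.2 − j39.2)/(123 − j39.2), |Γ_s| = 0.352
VSWR = (1 + |Γ_s|)/(1 − |Γ_s|)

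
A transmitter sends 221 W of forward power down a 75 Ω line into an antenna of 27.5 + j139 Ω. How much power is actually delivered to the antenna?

|Γ| = |(-47.5 + j139)/(102.5 + j139)| = 0.851
|Γ|² = 0.723
P_refl = |Γ|²·P_inc = 160 W, P_del = (1 − |Γ|²)·P_inc = 61.1 W

P_delivered ≈ 61.1 W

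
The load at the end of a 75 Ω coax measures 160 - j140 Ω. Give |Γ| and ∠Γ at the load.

Γ ≈ 0.599 ∠ -28°

Γ = (Z_L − Z_0)/(Z_L + Z_0) = (85 − j140)/(235 − j140)
|Γ| = 164/274 = 0.599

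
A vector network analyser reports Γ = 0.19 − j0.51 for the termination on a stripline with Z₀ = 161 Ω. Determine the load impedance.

Z_L = Z_0·(1 + Γ)/(1 − Γ) = 161·(1.19 − j0.51)/(0.81 + j0.51)

Z_L ≈ 124 − j179 Ω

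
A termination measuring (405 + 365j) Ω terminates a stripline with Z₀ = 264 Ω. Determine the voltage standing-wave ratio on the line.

VSWR ≈ 3.11

Γ = (Z_L − Z_0)/(Z_L + Z_0) = (141 + j365)/(669 + j365)
|Γ| = 391/762 = 0.513
VSWR = (1 + |Γ|)/(1 − |Γ|) = 1.51/0.487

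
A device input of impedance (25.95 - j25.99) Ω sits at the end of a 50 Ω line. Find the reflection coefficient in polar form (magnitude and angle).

Γ = (Z_L − Z_0)/(Z_L + Z_0) = (-24.05 − j25.99)/(75.95 − j25.99)
|Γ| = 35.4/80.3 = 0.441

Γ ≈ 0.441 ∠ -114°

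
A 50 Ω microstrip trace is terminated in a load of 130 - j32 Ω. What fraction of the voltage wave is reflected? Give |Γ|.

|Γ| ≈ 0.471

Γ = (Z_L − Z_0)/(Z_L + Z_0) = (80 − j32)/(180 − j32)
|Γ| = 86.2/183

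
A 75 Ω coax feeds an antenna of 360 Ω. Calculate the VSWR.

VSWR ≈ 4.8

Γ = (360 − 75)/(360 + 75) = 0.655
VSWR = (1 + 0.655)/(1 − 0.655)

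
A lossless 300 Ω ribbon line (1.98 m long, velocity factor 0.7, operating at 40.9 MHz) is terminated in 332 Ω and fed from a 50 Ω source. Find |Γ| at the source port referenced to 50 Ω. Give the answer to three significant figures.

|Γ| ≈ 0.719

λ = v/f = 0.7·c / 40.9 MHz = 5.13 m
βl = 2π·l/λ = 2π × 0.386 = 139°
tan(βl) = -0.875
Z_in = Z_0·(Z_L + jZ_0·tanβl)/(Z_0 + jZ_L·tanβl) = 303 + j30.4 Ω
Γ_s = (Z_in − Z_s)/(Z_in + Z_s) = (253 + j30.4)/(353 + j30.4), |Γ_s| = 0.719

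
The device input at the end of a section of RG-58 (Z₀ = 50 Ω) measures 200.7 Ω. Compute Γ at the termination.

Γ = (Z_L − Z_0)/(Z_L + Z_0) = (200.7 − 50)/(200.7 + 50) = 150.7/250.7

Γ = 0.601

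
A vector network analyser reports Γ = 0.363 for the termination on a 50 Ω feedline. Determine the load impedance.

Z_L ≈ 107 Ω

Z_L = Z_0·(1 + Γ)/(1 − Γ) = 50·(1.36)/(0.637)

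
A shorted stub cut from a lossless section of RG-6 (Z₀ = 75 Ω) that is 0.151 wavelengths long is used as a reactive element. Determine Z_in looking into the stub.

Z_in ≈ +j105 Ω

βl = 2π × 0.151 = 54.4°
tan(βl) = 1.39
For a shorted stub, Z_in = jZ_0·tan(βl)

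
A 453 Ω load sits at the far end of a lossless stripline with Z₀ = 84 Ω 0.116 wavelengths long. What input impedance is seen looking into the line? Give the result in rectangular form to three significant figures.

βl = 2π × 0.116 = 41.8°
tan(βl) = tan(41.8°) = 0.893
Z_in = Z_0·(Z_L + jZ_0·tanβl)/(Z_0 + jZ_L·tanβl)
     = 84·(453 + j75)/(84 + j404)

Z_in ≈ 33.7 − j87.1 Ω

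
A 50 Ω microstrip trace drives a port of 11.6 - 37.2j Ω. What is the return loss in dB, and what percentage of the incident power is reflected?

Γ = (-38.4 − j37.2)/(61.6 − j37.2), |Γ| = 0.743
RL = −20·log₁₀(0.743) = 2.58 dB
P_refl/P_inc = |Γ|² = 0.552

RL ≈ 2.58 dB; 55.2% of incident power reflected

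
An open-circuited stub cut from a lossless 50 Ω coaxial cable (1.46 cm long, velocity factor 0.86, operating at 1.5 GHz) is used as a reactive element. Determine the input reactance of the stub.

λ = v/f = 0.86·c / 1.5 GHz = 0.172 m
βl = 2π·l/λ = 2π × 0.0849 = 30.6°
tan(βl) = 0.59
For an open-circuited stub, Z_in = −jZ_0·cot(βl) = −jZ_0/tan(βl)

X_in ≈ -84.7 Ω (capacitive)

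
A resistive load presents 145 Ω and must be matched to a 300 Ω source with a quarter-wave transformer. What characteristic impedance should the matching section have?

Z_qwt ≈ 209 Ω

Z_qwt = √(Z_0·R_L) = √(300 × 145) = √43500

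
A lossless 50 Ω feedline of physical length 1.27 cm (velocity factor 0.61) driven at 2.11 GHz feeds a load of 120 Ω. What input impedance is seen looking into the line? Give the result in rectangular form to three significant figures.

λ = v/f = 0.61·c / 2.11 GHz = 0.0867 m
βl = 2π·l/λ = 2π × 0.146 = 52.7°
tan(βl) = tan(52.7°) = 1.31
Z_in = Z_0·(Z_L + jZ_0·tanβl)/(Z_0 + jZ_L·tanβl)
     = 50·(120 + j65.7)/(50 + j158)

Z_in ≈ 29.9 − j28.6 Ω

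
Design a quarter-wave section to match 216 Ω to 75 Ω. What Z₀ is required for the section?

Z_qwt ≈ 127 Ω

Z_qwt = √(Z_0·R_L) = √(75 × 216) = √16200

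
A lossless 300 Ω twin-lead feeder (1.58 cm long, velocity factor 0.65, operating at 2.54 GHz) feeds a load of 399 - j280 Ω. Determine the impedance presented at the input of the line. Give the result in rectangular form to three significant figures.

Z_in ≈ 133 + j36 Ω

λ = v/f = 0.65·c / 2.54 GHz = 0.0768 m
βl = 2π·l/λ = 2π × 0.206 = 74.1°
tan(βl) = tan(74.1°) = 3.51
Z_in = Z_0·(Z_L + jZ_0·tanβl)/(Z_0 + jZ_L·tanβl)
     = 300·(399 + j772)/(1280 + j1400)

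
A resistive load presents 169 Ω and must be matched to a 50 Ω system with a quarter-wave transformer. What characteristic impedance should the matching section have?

Z_qwt ≈ 91.9 Ω

Z_qwt = √(Z_0·R_L) = √(50 × 169) = √8450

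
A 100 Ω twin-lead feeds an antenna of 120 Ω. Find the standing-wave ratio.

Γ = (120 − 100)/(120 + 100) = 0.0909
VSWR = (1 + 0.0909)/(1 − 0.0909)

VSWR ≈ 1.2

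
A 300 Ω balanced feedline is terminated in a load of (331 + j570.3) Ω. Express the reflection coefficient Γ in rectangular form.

Γ = (Z_L − Z_0)/(Z_L + Z_0) = (31 + j570.3)/(631 + j570.3)

Γ ≈ 0.477 + j0.473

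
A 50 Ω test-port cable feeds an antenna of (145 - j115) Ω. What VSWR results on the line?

VSWR ≈ 4.86

Γ = (Z_L − Z_0)/(Z_L + Z_0) = (95 − j115)/(195 − j115)
|Γ| = 149/226 = 0.659
VSWR = (1 + |Γ|)/(1 − |Γ|) = 1.66/0.341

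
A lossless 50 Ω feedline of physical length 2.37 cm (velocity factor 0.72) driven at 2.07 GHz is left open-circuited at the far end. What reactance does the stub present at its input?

λ = v/f = 0.72·c / 2.07 GHz = 0.104 m
βl = 2π·l/λ = 2π × 0.227 = 81.8°
tan(βl) = 6.91
For an open-circuited stub, Z_in = −jZ_0·cot(βl) = −jZ_0/tan(βl)

X_in ≈ -7.24 Ω (capacitive)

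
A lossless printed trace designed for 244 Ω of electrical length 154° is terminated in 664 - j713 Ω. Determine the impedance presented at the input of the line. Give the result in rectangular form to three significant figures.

tan(βl) = tan(154°) = -0.488
Z_in = Z_0·(Z_L + jZ_0·tanβl)/(Z_0 + jZ_L·tanβl)
     = 244·(664 − j832)/(-104 − j324)

Z_in ≈ 423 + j636 Ω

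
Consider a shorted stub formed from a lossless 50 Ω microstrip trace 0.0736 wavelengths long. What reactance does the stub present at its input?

βl = 2π × 0.0736 = 26.5°
tan(βl) = 0.498
For a shorted stub, Z_in = jZ_0·tan(βl)

X_in ≈ 24.9 Ω (inductive)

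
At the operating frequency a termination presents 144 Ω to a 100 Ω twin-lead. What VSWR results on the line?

VSWR ≈ 1.44

Γ = (144 − 100)/(144 + 100) = 0.18
VSWR = (1 + 0.18)/(1 − 0.18)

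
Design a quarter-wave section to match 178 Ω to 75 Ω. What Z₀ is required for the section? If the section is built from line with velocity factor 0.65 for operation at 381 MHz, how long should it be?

Z_qwt ≈ 116 Ω; length ≈ 12.8 cm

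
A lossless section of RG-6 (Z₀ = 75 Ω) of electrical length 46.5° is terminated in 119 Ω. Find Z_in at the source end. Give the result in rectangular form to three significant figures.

Z_in ≈ 66.2 − j31.6 Ω

tan(βl) = tan(46.5°) = 1.05
Z_in = Z_0·(Z_L + jZ_0·tanβl)/(Z_0 + jZ_L·tanβl)
     = 75·(119 + j79)/(75 + j125)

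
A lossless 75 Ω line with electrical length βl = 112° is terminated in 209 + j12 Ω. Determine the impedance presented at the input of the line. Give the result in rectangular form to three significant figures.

tan(βl) = tan(112°) = -2.48
Z_in = Z_0·(Z_L + jZ_0·tanβl)/(Z_0 + jZ_L·tanβl)
     = 75·(209 − j174)/(105 − j517)

Z_in ≈ 30.1 + j24.2 Ω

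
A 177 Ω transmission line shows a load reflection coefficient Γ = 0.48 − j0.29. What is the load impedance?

Z_L ≈ 342 − j290 Ω

Z_L = Z_0·(1 + Γ)/(1 − Γ) = 177·(1.48 − j0.29)/(0.52 + j0.29)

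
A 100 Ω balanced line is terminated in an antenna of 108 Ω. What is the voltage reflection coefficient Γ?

Γ = (Z_L − Z_0)/(Z_L + Z_0) = (108 − 100)/(108 + 100) = 8/208

Γ = 0.0385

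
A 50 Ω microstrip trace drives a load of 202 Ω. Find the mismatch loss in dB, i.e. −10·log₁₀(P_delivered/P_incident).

mismatch loss ≈ 1.96 dB

Γ = (202 − 50)/(202 + 50) = 0.603
|Γ|² = 0.364, so P_del/P_inc = 1 − |Γ|² = 0.636
ML = −10·log₁₀(1 − |Γ|²)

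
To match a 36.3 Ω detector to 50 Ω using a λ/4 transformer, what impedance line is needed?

Z_qwt = √(Z_0·R_L) = √(50 × 36.3) = √1815

Z_qwt ≈ 42.6 Ω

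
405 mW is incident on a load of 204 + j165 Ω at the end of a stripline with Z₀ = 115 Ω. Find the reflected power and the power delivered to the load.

|Γ| = |(89 + j165)/(319 + j165)| = 0.522
|Γ|² = 0.272
P_refl = |Γ|²·P_inc = 110 mW, P_del = (1 − |Γ|²)·P_inc = 295 mW

P_reflected ≈ 110 mW; P_delivered ≈ 295 mW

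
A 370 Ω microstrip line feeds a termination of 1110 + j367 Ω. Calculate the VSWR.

VSWR ≈ 3.36

Γ = (Z_L − Z_0)/(Z_L + Z_0) = (740 + j367)/(1480 + j367)
|Γ| = 826/1520 = 0.542
VSWR = (1 + |Γ|)/(1 − |Γ|) = 1.54/0.458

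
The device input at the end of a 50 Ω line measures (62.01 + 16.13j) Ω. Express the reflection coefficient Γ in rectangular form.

Γ = (Z_L − Z_0)/(Z_L + Z_0) = (12.01 + j16.13)/(112 + j16.13)

Γ ≈ 0.125 + j0.126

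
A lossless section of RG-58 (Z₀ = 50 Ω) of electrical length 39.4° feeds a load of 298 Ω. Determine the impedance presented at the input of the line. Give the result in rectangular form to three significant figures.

Z_in ≈ 20 − j56.8 Ω

tan(βl) = tan(39.4°) = 0.821
Z_in = Z_0·(Z_L + jZ_0·tanβl)/(Z_0 + jZ_L·tanβl)
     = 50·(298 + j41.1)/(50 + j245)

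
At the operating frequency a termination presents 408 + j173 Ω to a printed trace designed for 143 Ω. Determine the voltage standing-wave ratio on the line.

VSWR ≈ 3.42

Γ = (Z_L − Z_0)/(Z_L + Z_0) = (265 + j173)/(551 + j173)
|Γ| = 316/578 = 0.548
VSWR = (1 + |Γ|)/(1 − |Γ|) = 1.55/0.452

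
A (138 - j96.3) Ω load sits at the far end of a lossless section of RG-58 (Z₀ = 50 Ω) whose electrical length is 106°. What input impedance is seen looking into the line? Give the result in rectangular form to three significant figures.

Z_in ≈ 14.5 + j22.9 Ω

tan(βl) = tan(106°) = -3.49
Z_in = Z_0·(Z_L + jZ_0·tanβl)/(Z_0 + jZ_L·tanβl)
     = 50·(138 − j271)/(-286 − j481)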